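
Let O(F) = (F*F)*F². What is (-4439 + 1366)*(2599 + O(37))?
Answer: -5767283480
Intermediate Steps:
O(F) = F⁴ (O(F) = F²*F² = F⁴)
(-4439 + 1366)*(2599 + O(37)) = (-4439 + 1366)*(2599 + 37⁴) = -3073*(2599 + 1874161) = -3073*1876760 = -5767283480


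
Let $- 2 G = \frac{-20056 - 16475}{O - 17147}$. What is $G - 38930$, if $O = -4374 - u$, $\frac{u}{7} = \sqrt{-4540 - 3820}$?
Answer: $\frac{- 1090040 \sqrt{2090} + 1675661591 i}{2 \left(- 21521 i + 14 \sqrt{2090}\right)} \approx -38931.0 + 0.025218 i$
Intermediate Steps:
$u = 14 i \sqrt{2090}$ ($u = 7 \sqrt{-4540 - 3820} = 7 \sqrt{-8360} = 7 \cdot 2 i \sqrt{2090} = 14 i \sqrt{2090} \approx 640.03 i$)
$O = -4374 - 14 i \sqrt{2090} \approx -4374.0 - 640.03 i$
$G = \frac{36531}{2 \left(-21521 - 14 i \sqrt{2090}\right)}$ ($G = - \frac{\left(-20056 - 16475\right) \frac{1}{\left(-4374 - 14 i \sqrt{2090}\right) - 17147}}{2} = - \frac{\left(-36531\right) \frac{1}{-21521 - 14 i \sqrt{2090}}}{2} = \frac{36531}{2 \left(-21521 - 14 i \sqrt{2090}\right)} \approx -0.84798 + 0.025219 i$)
$G - 38930 = \left(- \frac{9705971}{11446002} + \frac{3157 i \sqrt{2090}}{5723001}\right) - 38930 = - \frac{445602563831}{11446002} + \frac{3157 i \sqrt{2090}}{5723001}$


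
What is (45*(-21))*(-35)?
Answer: 33075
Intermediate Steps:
(45*(-21))*(-35) = -945*(-35) = 33075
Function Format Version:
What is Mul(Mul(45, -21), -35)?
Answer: 33075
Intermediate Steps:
Mul(Mul(45, -21), -35) = Mul(-945, -35) = 33075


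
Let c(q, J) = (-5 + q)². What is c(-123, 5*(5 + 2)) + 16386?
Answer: 32770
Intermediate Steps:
c(-123, 5*(5 + 2)) + 16386 = (-5 - 123)² + 16386 = (-128)² + 16386 = 16384 + 16386 = 32770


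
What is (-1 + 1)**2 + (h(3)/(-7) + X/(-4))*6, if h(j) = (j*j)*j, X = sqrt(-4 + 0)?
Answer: -162/7 - 3*I ≈ -23.143 - 3.0*I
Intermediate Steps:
X = 2*I (X = sqrt(-4) = 2*I ≈ 2.0*I)
h(j) = j**3 (h(j) = j**2*j = j**3)
(-1 + 1)**2 + (h(3)/(-7) + X/(-4))*6 = (-1 + 1)**2 + (3**3/(-7) + (2*I)/(-4))*6 = 0**2 + (27*(-1/7) + (2*I)*(-1/4))*6 = 0 + (-27/7 - I/2)*6 = 0 + (-162/7 - 3*I) = -162/7 - 3*I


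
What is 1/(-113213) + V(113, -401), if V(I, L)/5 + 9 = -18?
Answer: -15283756/113213 ≈ -135.00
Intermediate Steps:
V(I, L) = -135 (V(I, L) = -45 + 5*(-18) = -45 - 90 = -135)
1/(-113213) + V(113, -401) = 1/(-113213) - 135 = -1/113213 - 135 = -15283756/113213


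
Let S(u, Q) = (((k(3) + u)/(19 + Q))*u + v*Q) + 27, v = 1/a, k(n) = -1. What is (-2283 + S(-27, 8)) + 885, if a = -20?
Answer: -6717/5 ≈ -1343.4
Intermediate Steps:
v = -1/20 (v = 1/(-20) = -1/20 ≈ -0.050000)
S(u, Q) = 27 - Q/20 + u*(-1 + u)/(19 + Q) (S(u, Q) = (((-1 + u)/(19 + Q))*u - Q/20) + 27 = (u*(-1 + u)/(19 + Q) - Q/20) + 27 = (-Q/20 + u*(-1 + u)/(19 + Q)) + 27 = 27 - Q/20 + u*(-1 + u)/(19 + Q))
(-2283 + S(-27, 8)) + 885 = (-2283 + (513 + (-27)² - 1*(-27) - 1/20*8² + (521/20)*8)/(19 + 8)) + 885 = (-2283 + (513 + 729 + 27 - 1/20*64 + 1042/5)/27) + 885 = (-2283 + (513 + 729 + 27 - 16/5 + 1042/5)/27) + 885 = (-2283 + (1/27)*(7371/5)) + 885 = (-2283 + 273/5) + 885 = -11142/5 + 885 = -6717/5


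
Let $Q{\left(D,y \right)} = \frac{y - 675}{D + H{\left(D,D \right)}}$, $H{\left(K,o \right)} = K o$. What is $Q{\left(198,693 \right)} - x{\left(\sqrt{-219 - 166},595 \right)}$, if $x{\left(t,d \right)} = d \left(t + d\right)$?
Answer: $- \frac{774960724}{2189} - 595 i \sqrt{385} \approx -3.5403 \cdot 10^{5} - 11675.0 i$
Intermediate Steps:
$x{\left(t,d \right)} = d \left(d + t\right)$
$Q{\left(D,y \right)} = \frac{-675 + y}{D + D^{2}}$ ($Q{\left(D,y \right)} = \frac{y - 675}{D + D D} = \frac{-675 + y}{D + D^{2}}$)
$Q{\left(198,693 \right)} - x{\left(\sqrt{-219 - 166},595 \right)} = \frac{-675 + 693}{198 \left(1 + 198\right)} - 595 \left(595 + \sqrt{-219 - 166}\right) = \frac{1}{198} \cdot \frac{1}{199} \cdot 18 - 595 \left(595 + \sqrt{-385}\right) = \frac{1}{198} \cdot \frac{1}{199} \cdot 18 - 595 \left(595 + i \sqrt{385}\right) = \frac{1}{2189} - \left(354025 + 595 i \sqrt{385}\right) = - \frac{774960724}{2189} - 595 i \sqrt{385}$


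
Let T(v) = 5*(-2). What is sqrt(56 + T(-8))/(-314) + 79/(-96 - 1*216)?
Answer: -79/312 - sqrt(46)/314 ≈ -0.27481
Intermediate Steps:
T(v) = -10
sqrt(56 + T(-8))/(-314) + 79/(-96 - 1*216) = sqrt(56 - 10)/(-314) + 79/(-96 - 1*216) = sqrt(46)*(-1/314) + 79/(-96 - 216) = -sqrt(46)/314 + 79/(-312) = -sqrt(46)/314 + 79*(-1/312) = -sqrt(46)/314 - 79/312 = -79/312 - sqrt(46)/314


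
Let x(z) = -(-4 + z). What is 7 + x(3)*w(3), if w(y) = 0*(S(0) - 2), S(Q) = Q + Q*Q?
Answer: 7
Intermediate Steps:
x(z) = 4 - z
S(Q) = Q + Q²
w(y) = 0 (w(y) = 0*(0*(1 + 0) - 2) = 0*(0*1 - 2) = 0*(0 - 2) = 0*(-2) = 0)
7 + x(3)*w(3) = 7 + (4 - 1*3)*0 = 7 + (4 - 3)*0 = 7 + 1*0 = 7 + 0 = 7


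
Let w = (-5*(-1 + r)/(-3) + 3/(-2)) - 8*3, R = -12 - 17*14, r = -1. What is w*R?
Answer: 21625/3 ≈ 7208.3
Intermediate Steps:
R = -250 (R = -12 - 238 = -250)
w = -173/6 (w = (-5*(-1 - 1)/(-3) + 3/(-2)) - 8*3 = (-5*(-2)*(-⅓) + 3*(-½)) - 24 = (10*(-⅓) - 3/2) - 24 = (-10/3 - 3/2) - 24 = -29/6 - 24 = -173/6 ≈ -28.833)
w*R = -173/6*(-250) = 21625/3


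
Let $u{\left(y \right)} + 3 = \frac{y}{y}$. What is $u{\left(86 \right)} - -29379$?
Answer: $29377$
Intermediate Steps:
$u{\left(y \right)} = -2$ ($u{\left(y \right)} = -3 + \frac{y}{y} = -3 + 1 = -2$)
$u{\left(86 \right)} - -29379 = -2 - -29379 = -2 + 29379 = 29377$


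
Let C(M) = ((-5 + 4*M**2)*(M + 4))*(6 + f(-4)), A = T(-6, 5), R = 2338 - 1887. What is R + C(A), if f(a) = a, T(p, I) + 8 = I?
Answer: 513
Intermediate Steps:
T(p, I) = -8 + I
R = 451
A = -3 (A = -8 + 5 = -3)
C(M) = 2*(-5 + 4*M**2)*(4 + M) (C(M) = ((-5 + 4*M**2)*(M + 4))*(6 - 4) = ((-5 + 4*M**2)*(4 + M))*2 = 2*(-5 + 4*M**2)*(4 + M))
R + C(A) = 451 + (-40 - 10*(-3) + 8*(-3)**3 + 32*(-3)**2) = 451 + (-40 + 30 + 8*(-27) + 32*9) = 451 + (-40 + 30 - 216 + 288) = 451 + 62 = 513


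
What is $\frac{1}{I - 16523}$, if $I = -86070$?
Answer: $- \frac{1}{102593} \approx -9.7473 \cdot 10^{-6}$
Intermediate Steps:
$\frac{1}{I - 16523} = \frac{1}{-86070 - 16523} = \frac{1}{-102593} = - \frac{1}{102593}$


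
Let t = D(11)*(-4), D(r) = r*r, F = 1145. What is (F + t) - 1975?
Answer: -1314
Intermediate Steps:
D(r) = r**2
t = -484 (t = 11**2*(-4) = 121*(-4) = -484)
(F + t) - 1975 = (1145 - 484) - 1975 = 661 - 1975 = -1314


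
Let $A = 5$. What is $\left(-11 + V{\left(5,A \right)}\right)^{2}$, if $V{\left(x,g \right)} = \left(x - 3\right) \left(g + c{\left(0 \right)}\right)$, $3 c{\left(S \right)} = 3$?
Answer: $1$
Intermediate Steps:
$c{\left(S \right)} = 1$ ($c{\left(S \right)} = \frac{1}{3} \cdot 3 = 1$)
$V{\left(x,g \right)} = \left(1 + g\right) \left(-3 + x\right)$ ($V{\left(x,g \right)} = \left(x - 3\right) \left(g + 1\right) = \left(x - 3\right) \left(1 + g\right) = \left(-3 + x\right) \left(1 + g\right) = \left(1 + g\right) \left(-3 + x\right)$)
$\left(-11 + V{\left(5,A \right)}\right)^{2} = \left(-11 + \left(-3 + 5 - 15 + 5 \cdot 5\right)\right)^{2} = \left(-11 + \left(-3 + 5 - 15 + 25\right)\right)^{2} = \left(-11 + 12\right)^{2} = 1^{2} = 1$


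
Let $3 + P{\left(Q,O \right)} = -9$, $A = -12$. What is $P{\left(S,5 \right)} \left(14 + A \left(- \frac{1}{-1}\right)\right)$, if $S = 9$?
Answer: $-24$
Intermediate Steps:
$P{\left(Q,O \right)} = -12$ ($P{\left(Q,O \right)} = -3 - 9 = -12$)
$P{\left(S,5 \right)} \left(14 + A \left(- \frac{1}{-1}\right)\right) = - 12 \left(14 - 12 \left(- \frac{1}{-1}\right)\right) = - 12 \left(14 - 12 \left(\left(-1\right) \left(-1\right)\right)\right) = - 12 \left(14 - 12\right) = \left(-12\right) 2 = -24$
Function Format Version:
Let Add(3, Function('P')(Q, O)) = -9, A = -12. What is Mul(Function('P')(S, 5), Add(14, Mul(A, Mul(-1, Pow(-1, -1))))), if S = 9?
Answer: -24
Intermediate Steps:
Function('P')(Q, O) = -12 (Function('P')(Q, O) = Add(-3, -9) = -12)
Mul(Function('P')(S, 5), Add(14, Mul(A, Mul(-1, Pow(-1, -1))))) = Mul(-12, Add(14, Mul(-12, Mul(-1, Pow(-1, -1))))) = Mul(-12, Add(14, Mul(-12, Mul(-1, -1)))) = Mul(-12, Add(14, Mul(-12, 1))) = Mul(-12, Add(14, -12)) = Mul(-12, 2) = -24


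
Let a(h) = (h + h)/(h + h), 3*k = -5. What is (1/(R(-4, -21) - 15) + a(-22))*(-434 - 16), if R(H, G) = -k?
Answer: -1665/4 ≈ -416.25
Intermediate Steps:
k = -5/3 (k = (⅓)*(-5) = -5/3 ≈ -1.6667)
R(H, G) = 5/3 (R(H, G) = -1*(-5/3) = 5/3)
a(h) = 1 (a(h) = (2*h)/((2*h)) = (2*h)*(1/(2*h)) = 1)
(1/(R(-4, -21) - 15) + a(-22))*(-434 - 16) = (1/(5/3 - 15) + 1)*(-434 - 16) = (1/(-40/3) + 1)*(-450) = (-3/40 + 1)*(-450) = (37/40)*(-450) = -1665/4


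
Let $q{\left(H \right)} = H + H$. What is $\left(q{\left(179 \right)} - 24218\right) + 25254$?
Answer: $1394$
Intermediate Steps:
$q{\left(H \right)} = 2 H$
$\left(q{\left(179 \right)} - 24218\right) + 25254 = \left(2 \cdot 179 - 24218\right) + 25254 = \left(358 - 24218\right) + 25254 = -23860 + 25254 = 1394$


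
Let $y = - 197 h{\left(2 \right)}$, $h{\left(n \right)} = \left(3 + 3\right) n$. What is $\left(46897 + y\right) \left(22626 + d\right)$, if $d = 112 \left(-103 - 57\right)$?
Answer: $209572298$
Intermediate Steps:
$h{\left(n \right)} = 6 n$
$d = -17920$ ($d = 112 \left(-160\right) = -17920$)
$y = -2364$ ($y = - 197 \cdot 6 \cdot 2 = \left(-197\right) 12 = -2364$)
$\left(46897 + y\right) \left(22626 + d\right) = \left(46897 - 2364\right) \left(22626 - 17920\right) = 44533 \cdot 4706 = 209572298$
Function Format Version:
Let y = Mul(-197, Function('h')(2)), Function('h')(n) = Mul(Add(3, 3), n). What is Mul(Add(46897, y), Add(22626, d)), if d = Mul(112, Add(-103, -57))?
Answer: 209572298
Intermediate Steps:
Function('h')(n) = Mul(6, n)
d = -17920 (d = Mul(112, -160) = -17920)
y = -2364 (y = Mul(-197, Mul(6, 2)) = Mul(-197, 12) = -2364)
Mul(Add(46897, y), Add(22626, d)) = Mul(Add(46897, -2364), Add(22626, -17920)) = Mul(44533, 4706) = 209572298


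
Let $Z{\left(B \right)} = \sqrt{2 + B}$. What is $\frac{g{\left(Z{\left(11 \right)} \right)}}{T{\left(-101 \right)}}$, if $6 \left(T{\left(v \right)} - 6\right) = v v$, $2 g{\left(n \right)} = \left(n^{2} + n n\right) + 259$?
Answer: $\frac{855}{10237} \approx 0.083521$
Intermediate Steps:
$g{\left(n \right)} = \frac{259}{2} + n^{2}$ ($g{\left(n \right)} = \frac{\left(n^{2} + n n\right) + 259}{2} = \frac{\left(n^{2} + n^{2}\right) + 259}{2} = \frac{2 n^{2} + 259}{2} = \frac{259 + 2 n^{2}}{2} = \frac{259}{2} + n^{2}$)
$T{\left(v \right)} = 6 + \frac{v^{2}}{6}$ ($T{\left(v \right)} = 6 + \frac{v v}{6} = 6 + \frac{v^{2}}{6}$)
$\frac{g{\left(Z{\left(11 \right)} \right)}}{T{\left(-101 \right)}} = \frac{\frac{259}{2} + \left(\sqrt{2 + 11}\right)^{2}}{6 + \frac{\left(-101\right)^{2}}{6}} = \frac{\frac{259}{2} + \left(\sqrt{13}\right)^{2}}{6 + \frac{1}{6} \cdot 10201} = \frac{\frac{259}{2} + 13}{6 + \frac{10201}{6}} = \frac{285}{2 \cdot \frac{10237}{6}} = \frac{285}{2} \cdot \frac{6}{10237} = \frac{855}{10237}$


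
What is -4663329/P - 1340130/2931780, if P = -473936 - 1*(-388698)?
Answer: 862444319/15896887 ≈ 54.252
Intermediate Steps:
P = -85238 (P = -473936 + 388698 = -85238)
-4663329/P - 1340130/2931780 = -4663329/(-85238) - 1340130/2931780 = -4663329*(-1/85238) - 1340130*1/2931780 = 4663329/85238 - 341/746 = 862444319/15896887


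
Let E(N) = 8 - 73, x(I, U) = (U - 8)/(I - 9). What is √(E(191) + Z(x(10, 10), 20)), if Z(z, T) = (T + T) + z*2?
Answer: I*√21 ≈ 4.5826*I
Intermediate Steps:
x(I, U) = (-8 + U)/(-9 + I)
Z(z, T) = 2*T + 2*z
E(N) = -65
√(E(191) + Z(x(10, 10), 20)) = √(-65 + (2*20 + 2*((-8 + 10)/(-9 + 10)))) = √(-65 + (40 + 2*(2/1))) = √(-65 + (40 + 2*(1*2))) = √(-65 + (40 + 2*2)) = √(-65 + (40 + 4)) = √(-65 + 44) = √(-21) = I*√21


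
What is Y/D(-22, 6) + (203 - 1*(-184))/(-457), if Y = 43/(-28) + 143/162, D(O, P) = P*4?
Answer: -21742001/24875424 ≈ -0.87403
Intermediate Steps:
D(O, P) = 4*P
Y = -1481/2268 (Y = 43*(-1/28) + 143*(1/162) = -43/28 + 143/162 = -1481/2268 ≈ -0.65300)
Y/D(-22, 6) + (203 - 1*(-184))/(-457) = -1481/(2268*(4*6)) + (203 - 1*(-184))/(-457) = -1481/2268/24 + (203 + 184)*(-1/457) = -1481/2268*1/24 + 387*(-1/457) = -1481/54432 - 387/457 = -21742001/24875424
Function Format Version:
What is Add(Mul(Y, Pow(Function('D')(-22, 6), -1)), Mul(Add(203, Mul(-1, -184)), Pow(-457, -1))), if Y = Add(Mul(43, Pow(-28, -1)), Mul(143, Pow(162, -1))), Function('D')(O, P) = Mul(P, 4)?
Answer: Rational(-21742001, 24875424) ≈ -0.87403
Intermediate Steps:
Function('D')(O, P) = Mul(4, P)
Y = Rational(-1481, 2268) (Y = Add(Mul(43, Rational(-1, 28)), Mul(143, Rational(1, 162))) = Add(Rational(-43, 28), Rational(143, 162)) = Rational(-1481, 2268) ≈ -0.65300)
Add(Mul(Y, Pow(Function('D')(-22, 6), -1)), Mul(Add(203, Mul(-1, -184)), Pow(-457, -1))) = Add(Mul(Rational(-1481, 2268), Pow(Mul(4, 6), -1)), Mul(Add(203, Mul(-1, -184)), Pow(-457, -1))) = Add(Mul(Rational(-1481, 2268), Pow(24, -1)), Mul(Add(203, 184), Rational(-1, 457))) = Add(Mul(Rational(-1481, 2268), Rational(1, 24)), Mul(387, Rational(-1, 457))) = Add(Rational(-1481, 54432), Rational(-387, 457)) = Rational(-21742001, 24875424)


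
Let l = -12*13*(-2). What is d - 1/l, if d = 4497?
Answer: 1403063/312 ≈ 4497.0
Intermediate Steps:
l = 312 (l = -156*(-2) = 312)
d - 1/l = 4497 - 1/312 = 1403063/312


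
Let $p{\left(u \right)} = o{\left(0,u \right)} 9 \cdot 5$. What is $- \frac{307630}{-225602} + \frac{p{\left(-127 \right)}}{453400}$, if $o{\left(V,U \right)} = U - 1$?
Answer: $\frac{1727249681}{1278599335} \approx 1.3509$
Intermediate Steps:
$o{\left(V,U \right)} = -1 + U$
$p{\left(u \right)} = -45 + 45 u$ ($p{\left(u \right)} = \left(-1 + u\right) 9 \cdot 5 = \left(-9 + 9 u\right) 5 = -45 + 45 u$)
$- \frac{307630}{-225602} + \frac{p{\left(-127 \right)}}{453400} = - \frac{307630}{-225602} + \frac{-45 + 45 \left(-127\right)}{453400} = \left(-307630\right) \left(- \frac{1}{225602}\right) + \left(-45 - 5715\right) \frac{1}{453400} = \frac{153815}{112801} - \frac{144}{11335} = \frac{1727249681}{1278599335}$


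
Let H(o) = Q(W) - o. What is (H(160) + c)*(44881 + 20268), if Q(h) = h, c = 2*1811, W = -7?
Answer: 225089795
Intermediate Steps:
c = 3622
H(o) = -7 - o
(H(160) + c)*(44881 + 20268) = ((-7 - 1*160) + 3622)*(44881 + 20268) = ((-7 - 160) + 3622)*65149 = (-167 + 3622)*65149 = 3455*65149 = 225089795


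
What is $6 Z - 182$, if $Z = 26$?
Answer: $-26$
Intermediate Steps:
$6 Z - 182 = 6 \cdot 26 - 182 = 156 - 182 = -26$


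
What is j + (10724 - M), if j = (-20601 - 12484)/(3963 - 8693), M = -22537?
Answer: 31471523/946 ≈ 33268.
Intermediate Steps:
j = 6617/946 (j = -33085/(-4730) = -33085*(-1/4730) = 6617/946 ≈ 6.9947)
j + (10724 - M) = 6617/946 + (10724 - 1*(-22537)) = 6617/946 + (10724 + 22537) = 6617/946 + 33261 = 31471523/946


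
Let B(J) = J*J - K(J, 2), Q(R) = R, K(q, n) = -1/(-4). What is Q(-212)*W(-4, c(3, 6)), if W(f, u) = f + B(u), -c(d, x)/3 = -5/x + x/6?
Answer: 848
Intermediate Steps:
K(q, n) = ¼ (K(q, n) = -1*(-¼) = ¼)
c(d, x) = 15/x - x/2 (c(d, x) = -3*(-5/x + x/6) = 15/x - x/2)
B(J) = -¼ + J² (B(J) = J*J - 1*¼ = J² - ¼ = -¼ + J²)
W(f, u) = -¼ + f + u² (W(f, u) = f + (-¼ + u²) = -¼ + f + u²)
Q(-212)*W(-4, c(3, 6)) = -212*(-¼ - 4 + (15/6 - ½*6)²) = -212*(-¼ - 4 + (15*(⅙) - 3)²) = -212*(-¼ - 4 + (5/2 - 3)²) = -212*(-¼ - 4 + (-½)²) = -212*(-¼ - 4 + ¼) = -212*(-4) = 848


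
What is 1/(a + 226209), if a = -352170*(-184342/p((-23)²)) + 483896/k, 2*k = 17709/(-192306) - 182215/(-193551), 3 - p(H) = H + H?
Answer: -2223478833547/133785863656031705409 ≈ -1.6620e-8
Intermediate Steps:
p(H) = 3 - 2*H (p(H) = 3 - (H + H) = 3 - 2*H)
k = 10537814377/24814012404 (k = (17709/(-192306) - 182215/(-193551))/2 = (17709*(-1/192306) - 182215*(-1/193551))/2 = (-5903/64102 + 182215/193551)/2 = (½)*(10537814377/12407006202) = 10537814377/24814012404 ≈ 0.42467)
a = -134288834579489538732/2223478833547 (a = -352170*(-184342/(3 - 2*(-23)²)) + 483896/(10537814377/24814012404) = -352170*(-184342/(3 - 2*529)) + 483896*(24814012404/10537814377) = -352170*(-184342/(3 - 1058)) + 12007401346245984/10537814377 = -352170/((-1055*(-1/184342))) + 12007401346245984/10537814377 = -352170/1055/184342 + 12007401346245984/10537814377 = -352170*184342/1055 + 12007401346245984/10537814377 = -12983944428/211 + 12007401346245984/10537814377 = -134288834579489538732/2223478833547 ≈ -6.0396e+7)
1/(a + 226209) = 1/(-134288834579489538732/2223478833547 + 226209) = 1/(-133785863656031705409/2223478833547) = -2223478833547/133785863656031705409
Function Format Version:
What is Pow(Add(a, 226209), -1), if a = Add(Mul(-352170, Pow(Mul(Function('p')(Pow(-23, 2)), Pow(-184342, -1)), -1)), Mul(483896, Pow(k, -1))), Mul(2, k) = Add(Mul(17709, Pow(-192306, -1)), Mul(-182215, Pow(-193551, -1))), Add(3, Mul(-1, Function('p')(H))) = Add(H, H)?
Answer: Rational(-2223478833547, 133785863656031705409) ≈ -1.6620e-8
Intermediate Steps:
Function('p')(H) = Add(3, Mul(-2, H)) (Function('p')(H) = Add(3, Mul(-1, Add(H, H))) = Add(3, Mul(-1, Mul(2, H))) = Add(3, Mul(-2, H)))
k = Rational(10537814377, 24814012404) (k = Mul(Rational(1, 2), Add(Mul(17709, Pow(-192306, -1)), Mul(-182215, Pow(-193551, -1)))) = Mul(Rational(1, 2), Add(Mul(17709, Rational(-1, 192306)), Mul(-182215, Rational(-1, 193551)))) = Mul(Rational(1, 2), Add(Rational(-5903, 64102), Rational(182215, 193551))) = Mul(Rational(1, 2), Rational(10537814377, 12407006202)) = Rational(10537814377, 24814012404) ≈ 0.42467)
a = Rational(-134288834579489538732, 2223478833547) (a = Add(Mul(-352170, Pow(Mul(Add(3, Mul(-2, Pow(-23, 2))), Pow(-184342, -1)), -1)), Mul(483896, Pow(Rational(10537814377, 24814012404), -1))) = Add(Mul(-352170, Pow(Mul(Add(3, Mul(-2, 529)), Rational(-1, 184342)), -1)), Mul(483896, Rational(24814012404, 10537814377))) = Add(Mul(-352170, Pow(Mul(Add(3, -1058), Rational(-1, 184342)), -1)), Rational(12007401346245984, 10537814377)) = Add(Mul(-352170, Pow(Mul(-1055, Rational(-1, 184342)), -1)), Rational(12007401346245984, 10537814377)) = Add(Mul(-352170, Pow(Rational(1055, 184342), -1)), Rational(12007401346245984, 10537814377)) = Add(Mul(-352170, Rational(184342, 1055)), Rational(12007401346245984, 10537814377)) = Add(Rational(-12983944428, 211), Rational(12007401346245984, 10537814377)) = Rational(-134288834579489538732, 2223478833547) ≈ -6.0396e+7)
Pow(Add(a, 226209), -1) = Pow(Add(Rational(-134288834579489538732, 2223478833547), 226209), -1) = Pow(Rational(-133785863656031705409, 2223478833547), -1) = Rational(-2223478833547, 133785863656031705409)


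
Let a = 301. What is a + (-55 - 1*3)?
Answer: 243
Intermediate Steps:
a + (-55 - 1*3) = 301 + (-55 - 1*3) = 301 + (-55 - 3) = 301 - 58 = 243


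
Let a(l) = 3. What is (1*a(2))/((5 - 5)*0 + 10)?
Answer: 3/10 ≈ 0.30000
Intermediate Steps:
(1*a(2))/((5 - 5)*0 + 10) = (1*3)/((5 - 5)*0 + 10) = 3/(0*0 + 10) = 3/(0 + 10) = 3/10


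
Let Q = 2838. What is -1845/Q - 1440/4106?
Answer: -1943715/1942138 ≈ -1.0008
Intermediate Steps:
-1845/Q - 1440/4106 = -1845/2838 - 1440/4106 = -1845*1/2838 - 1440*1/4106 = -615/946 - 720/2053 = -1943715/1942138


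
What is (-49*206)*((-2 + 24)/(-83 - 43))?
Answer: 15862/9 ≈ 1762.4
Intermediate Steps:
(-49*206)*((-2 + 24)/(-83 - 43)) = -222068/(-126) = -222068*(-1)/126 = -10094*(-11/63) = 15862/9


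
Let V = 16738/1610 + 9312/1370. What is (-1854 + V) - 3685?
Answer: -608972446/110285 ≈ -5521.8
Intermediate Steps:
V = 1896169/110285 (V = 16738*(1/1610) + 9312*(1/1370) = 8369/805 + 4656/685 = 1896169/110285 ≈ 17.193)
(-1854 + V) - 3685 = (-1854 + 1896169/110285) - 3685 = -202572221/110285 - 3685 = -608972446/110285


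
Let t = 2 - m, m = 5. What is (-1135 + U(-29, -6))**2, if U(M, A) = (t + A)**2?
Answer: 1110916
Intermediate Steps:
t = -3 (t = 2 - 1*5 = 2 - 5 = -3)
U(M, A) = (-3 + A)**2
(-1135 + U(-29, -6))**2 = (-1135 + (-3 - 6)**2)**2 = (-1135 + (-9)**2)**2 = (-1135 + 81)**2 = (-1054)**2 = 1110916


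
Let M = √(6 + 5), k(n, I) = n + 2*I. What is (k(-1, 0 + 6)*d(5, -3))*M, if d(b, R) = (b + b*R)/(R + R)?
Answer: 55*√11/3 ≈ 60.805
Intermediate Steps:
d(b, R) = (b + R*b)/(2*R) (d(b, R) = (b + R*b)/((2*R)) = (b + R*b)*(1/(2*R)) = (b + R*b)/(2*R))
M = √11 ≈ 3.3166
(k(-1, 0 + 6)*d(5, -3))*M = ((-1 + 2*(0 + 6))*((½)*5*(1 - 3)/(-3)))*√11 = ((-1 + 2*6)*((½)*5*(-⅓)*(-2)))*√11 = ((-1 + 12)*(5/3))*√11 = (11*(5/3))*√11 = 55*√11/3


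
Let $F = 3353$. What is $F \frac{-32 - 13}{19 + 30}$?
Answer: $- \frac{21555}{7} \approx -3079.3$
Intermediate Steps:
$F \frac{-32 - 13}{19 + 30} = 3353 \frac{-32 - 13}{19 + 30} = 3353 \left(- \frac{45}{49}\right) = - \frac{21555}{7}$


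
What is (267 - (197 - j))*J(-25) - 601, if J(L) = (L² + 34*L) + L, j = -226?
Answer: 38399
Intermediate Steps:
J(L) = L² + 35*L
(267 - (197 - j))*J(-25) - 601 = (267 - (197 - 1*(-226)))*(-25*(35 - 25)) - 601 = (267 - (197 + 226))*(-25*10) - 601 = (267 - 1*423)*(-250) - 601 = (267 - 423)*(-250) - 601 = -156*(-250) - 601 = 39000 - 601 = 38399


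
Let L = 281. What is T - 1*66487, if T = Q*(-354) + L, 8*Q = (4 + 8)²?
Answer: -72578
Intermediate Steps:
Q = 18 (Q = (4 + 8)²/8 = (⅛)*12² = (⅛)*144 = 18)
T = -6091 (T = 18*(-354) + 281 = -6372 + 281 = -6091)
T - 1*66487 = -6091 - 1*66487 = -6091 - 66487 = -72578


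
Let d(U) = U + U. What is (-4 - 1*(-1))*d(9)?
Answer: -54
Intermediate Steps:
d(U) = 2*U
(-4 - 1*(-1))*d(9) = (-4 - 1*(-1))*(2*9) = (-4 + 1)*18 = -3*18 = -54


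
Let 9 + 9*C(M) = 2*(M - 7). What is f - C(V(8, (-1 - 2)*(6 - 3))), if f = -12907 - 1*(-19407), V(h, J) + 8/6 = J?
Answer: 175631/27 ≈ 6504.9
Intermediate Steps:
V(h, J) = -4/3 + J
C(M) = -23/9 + 2*M/9 (C(M) = -1 + (2*(M - 7))/9 = -1 + (2*(-7 + M))/9 = -1 + (-14 + 2*M)/9 = -1 + (-14/9 + 2*M/9) = -23/9 + 2*M/9)
f = 6500 (f = -12907 + 19407 = 6500)
f - C(V(8, (-1 - 2)*(6 - 3))) = 6500 - (-23/9 + 2*(-4/3 + (-1 - 2)*(6 - 3))/9) = 6500 - (-23/9 + 2*(-4/3 - 3*3)/9) = 6500 - (-23/9 + 2*(-4/3 - 9)/9) = 6500 - (-23/9 + (2/9)*(-31/3)) = 6500 - (-23/9 - 62/27) = 6500 - 1*(-131/27) = 6500 + 131/27 = 175631/27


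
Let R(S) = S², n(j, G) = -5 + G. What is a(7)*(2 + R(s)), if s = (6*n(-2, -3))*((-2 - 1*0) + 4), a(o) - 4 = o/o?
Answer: 46090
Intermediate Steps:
a(o) = 5 (a(o) = 4 + o/o = 4 + 1 = 5)
s = -96 (s = (6*(-5 - 3))*((-2 - 1*0) + 4) = (6*(-8))*((-2 + 0) + 4) = -48*(-2 + 4) = -48*2 = -96)
a(7)*(2 + R(s)) = 5*(2 + (-96)²) = 5*(2 + 9216) = 5*9218 = 46090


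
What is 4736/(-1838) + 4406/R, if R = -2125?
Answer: -9081114/1952875 ≈ -4.6501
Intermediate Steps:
4736/(-1838) + 4406/R = 4736/(-1838) + 4406/(-2125) = 4736*(-1/1838) + 4406*(-1/2125) = -2368/919 - 4406/2125 = -9081114/1952875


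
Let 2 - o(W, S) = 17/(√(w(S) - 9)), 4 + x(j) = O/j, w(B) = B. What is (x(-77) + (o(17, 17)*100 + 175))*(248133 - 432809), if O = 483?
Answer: -740920112/11 + 78487300*√2 ≈ 4.3641e+7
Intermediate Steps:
x(j) = -4 + 483/j
o(W, S) = 2 - 17/√(-9 + S) (o(W, S) = 2 - 17/(√(S - 9)) = 2 - 17/(√(-9 + S)) = 2 - 17/√(-9 + S))
(x(-77) + (o(17, 17)*100 + 175))*(248133 - 432809) = ((-4 + 483/(-77)) + ((2 - 17/√(-9 + 17))*100 + 175))*(248133 - 432809) = ((-4 + 483*(-1/77)) + ((2 - 17*√2/4)*100 + 175))*(-184676) = ((-4 - 69/11) + ((2 - 17*√2/4)*100 + 175))*(-184676) = (-113/11 + ((2 - 17*√2/4)*100 + 175))*(-184676) = (-113/11 + ((200 - 425*√2) + 175))*(-184676) = (-113/11 + (375 - 425*√2))*(-184676) = (4012/11 - 425*√2)*(-184676) = -740920112/11 + 78487300*√2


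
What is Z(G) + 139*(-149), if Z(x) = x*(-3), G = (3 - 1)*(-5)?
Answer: -20681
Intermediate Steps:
G = -10 (G = 2*(-5) = -10)
Z(x) = -3*x
Z(G) + 139*(-149) = -3*(-10) + 139*(-149) = 30 - 20711 = -20681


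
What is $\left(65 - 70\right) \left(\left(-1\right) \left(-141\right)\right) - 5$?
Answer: $-710$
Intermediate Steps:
$\left(65 - 70\right) \left(\left(-1\right) \left(-141\right)\right) - 5 = \left(-5\right) 141 - 5 = -705 - 5 = -710$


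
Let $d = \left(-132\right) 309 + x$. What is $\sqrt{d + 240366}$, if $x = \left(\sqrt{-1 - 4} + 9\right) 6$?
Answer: $\sqrt{199632 + 6 i \sqrt{5}} \approx 446.8 + 0.015 i$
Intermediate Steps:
$x = 54 + 6 i \sqrt{5}$ ($x = \left(\sqrt{-5} + 9\right) 6 = \left(i \sqrt{5} + 9\right) 6 = \left(9 + i \sqrt{5}\right) 6 = 54 + 6 i \sqrt{5} \approx 54.0 + 13.416 i$)
$d = -40734 + 6 i \sqrt{5}$ ($d = \left(-132\right) 309 + \left(54 + 6 i \sqrt{5}\right) = -40788 + \left(54 + 6 i \sqrt{5}\right) = -40734 + 6 i \sqrt{5} \approx -40734.0 + 13.416 i$)
$\sqrt{d + 240366} = \sqrt{\left(-40734 + 6 i \sqrt{5}\right) + 240366} = \sqrt{199632 + 6 i \sqrt{5}}$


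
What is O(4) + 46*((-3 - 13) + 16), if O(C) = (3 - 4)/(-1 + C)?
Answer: -⅓ ≈ -0.33333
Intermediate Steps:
O(C) = -1/(-1 + C)
O(4) + 46*((-3 - 13) + 16) = -1/(-1 + 4) + 46*((-3 - 13) + 16) = -1/3 + 46*(-16 + 16) = -1*⅓ + 46*0 = -⅓ + 0 = -⅓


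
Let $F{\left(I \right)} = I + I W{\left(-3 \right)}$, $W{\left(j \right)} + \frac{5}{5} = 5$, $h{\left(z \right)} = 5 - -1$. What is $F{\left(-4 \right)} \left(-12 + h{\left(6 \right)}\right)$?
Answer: $120$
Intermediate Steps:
$h{\left(z \right)} = 6$ ($h{\left(z \right)} = 5 + 1 = 6$)
$W{\left(j \right)} = 4$ ($W{\left(j \right)} = -1 + 5 = 4$)
$F{\left(I \right)} = 5 I$ ($F{\left(I \right)} = I + I 4 = I + 4 I = 5 I$)
$F{\left(-4 \right)} \left(-12 + h{\left(6 \right)}\right) = 5 \left(-4\right) \left(-12 + 6\right) = \left(-20\right) \left(-6\right) = 120$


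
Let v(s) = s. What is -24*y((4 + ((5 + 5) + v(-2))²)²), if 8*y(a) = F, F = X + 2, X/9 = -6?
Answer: 156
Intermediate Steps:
X = -54 (X = 9*(-6) = -54)
F = -52 (F = -54 + 2 = -52)
y(a) = -13/2 (y(a) = (⅛)*(-52) = -13/2)
-24*y((4 + ((5 + 5) + v(-2))²)²) = -24*(-13/2) = 156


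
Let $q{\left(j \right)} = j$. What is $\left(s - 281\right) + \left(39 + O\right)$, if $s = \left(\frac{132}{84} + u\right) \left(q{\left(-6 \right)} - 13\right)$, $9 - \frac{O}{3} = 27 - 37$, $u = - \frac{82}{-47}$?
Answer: $- \frac{81594}{329} \approx -248.01$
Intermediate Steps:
$u = \frac{82}{47}$ ($u = \left(-82\right) \left(- \frac{1}{47}\right) = \frac{82}{47} \approx 1.7447$)
$O = 57$ ($O = 27 - 3 \left(27 - 37\right) = 27 - -30 = 27 + 30 = 57$)
$s = - \frac{20729}{329}$ ($s = \left(\frac{132}{84} + \frac{82}{47}\right) \left(-6 - 13\right) = \left(132 \cdot \frac{1}{84} + \frac{82}{47}\right) \left(-19\right) = \left(\frac{11}{7} + \frac{82}{47}\right) \left(-19\right) = \frac{1091}{329} \left(-19\right) = - \frac{20729}{329} \approx -63.006$)
$\left(s - 281\right) + \left(39 + O\right) = \left(- \frac{20729}{329} - 281\right) + \left(39 + 57\right) = - \frac{113178}{329} + 96 = - \frac{81594}{329}$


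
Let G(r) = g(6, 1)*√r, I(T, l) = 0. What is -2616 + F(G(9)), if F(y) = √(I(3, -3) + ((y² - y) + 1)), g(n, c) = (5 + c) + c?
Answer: -2616 + √421 ≈ -2595.5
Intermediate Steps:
g(n, c) = 5 + 2*c
G(r) = 7*√r (G(r) = (5 + 2*1)*√r = (5 + 2)*√r = 7*√r)
F(y) = √(1 + y² - y) (F(y) = √(0 + ((y² - y) + 1)) = √(0 + (1 + y² - y)) = √(1 + y² - y))
-2616 + F(G(9)) = -2616 + √(1 + (7*√9)² - 7*√9) = -2616 + √(1 + (7*3)² - 7*3) = -2616 + √(1 + 21² - 1*21) = -2616 + √(1 + 441 - 21) = -2616 + √421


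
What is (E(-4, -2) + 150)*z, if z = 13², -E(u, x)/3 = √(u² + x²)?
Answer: 25350 - 1014*√5 ≈ 23083.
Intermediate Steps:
E(u, x) = -3*√(u² + x²)
z = 169
(E(-4, -2) + 150)*z = (-3*√((-4)² + (-2)²) + 150)*169 = (-3*√(16 + 4) + 150)*169 = (-6*√5 + 150)*169 = (150 - 6*√5)*169 = 25350 - 1014*√5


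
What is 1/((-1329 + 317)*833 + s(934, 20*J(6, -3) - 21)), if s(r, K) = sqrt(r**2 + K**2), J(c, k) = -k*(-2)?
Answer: -842996/710641363779 - sqrt(892237)/710641363779 ≈ -1.1876e-6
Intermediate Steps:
J(c, k) = 2*k
s(r, K) = sqrt(K**2 + r**2)
1/((-1329 + 317)*833 + s(934, 20*J(6, -3) - 21)) = 1/((-1329 + 317)*833 + sqrt((20*(2*(-3)) - 21)**2 + 934**2)) = 1/(-1012*833 + sqrt((20*(-6) - 21)**2 + 872356)) = 1/(-842996 + sqrt((-120 - 21)**2 + 872356)) = 1/(-842996 + sqrt((-141)**2 + 872356)) = 1/(-842996 + sqrt(19881 + 872356)) = 1/(-842996 + sqrt(892237))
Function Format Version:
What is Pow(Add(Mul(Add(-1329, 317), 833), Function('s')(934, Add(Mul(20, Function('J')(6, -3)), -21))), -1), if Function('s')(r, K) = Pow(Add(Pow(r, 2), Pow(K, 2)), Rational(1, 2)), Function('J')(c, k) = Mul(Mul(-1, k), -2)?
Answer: Add(Rational(-842996, 710641363779), Mul(Rational(-1, 710641363779), Pow(892237, Rational(1, 2)))) ≈ -1.1876e-6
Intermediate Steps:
Function('J')(c, k) = Mul(2, k)
Function('s')(r, K) = Pow(Add(Pow(K, 2), Pow(r, 2)), Rational(1, 2))
Pow(Add(Mul(Add(-1329, 317), 833), Function('s')(934, Add(Mul(20, Function('J')(6, -3)), -21))), -1) = Pow(Add(Mul(Add(-1329, 317), 833), Pow(Add(Pow(Add(Mul(20, Mul(2, -3)), -21), 2), Pow(934, 2)), Rational(1, 2))), -1) = Pow(Add(Mul(-1012, 833), Pow(Add(Pow(Add(Mul(20, -6), -21), 2), 872356), Rational(1, 2))), -1) = Pow(Add(-842996, Pow(Add(Pow(Add(-120, -21), 2), 872356), Rational(1, 2))), -1) = Pow(Add(-842996, Pow(Add(Pow(-141, 2), 872356), Rational(1, 2))), -1) = Pow(Add(-842996, Pow(Add(19881, 872356), Rational(1, 2))), -1) = Pow(Add(-842996, Pow(892237, Rational(1, 2))), -1)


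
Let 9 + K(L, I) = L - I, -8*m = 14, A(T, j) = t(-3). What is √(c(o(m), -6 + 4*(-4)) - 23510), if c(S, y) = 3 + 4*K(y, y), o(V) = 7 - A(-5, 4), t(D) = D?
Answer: I*√23543 ≈ 153.44*I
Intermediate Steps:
A(T, j) = -3
m = -7/4 (m = -⅛*14 = -7/4 ≈ -1.7500)
o(V) = 10 (o(V) = 7 - 1*(-3) = 7 + 3 = 10)
K(L, I) = -9 + L - I (K(L, I) = -9 + (L - I) = -9 + L - I)
c(S, y) = -33 (c(S, y) = 3 + 4*(-9 + y - y) = 3 + 4*(-9) = 3 - 36 = -33)
√(c(o(m), -6 + 4*(-4)) - 23510) = √(-33 - 23510) = √(-23543) = I*√23543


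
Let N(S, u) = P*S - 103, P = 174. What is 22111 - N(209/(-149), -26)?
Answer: 3346252/149 ≈ 22458.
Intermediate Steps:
N(S, u) = -103 + 174*S (N(S, u) = 174*S - 103 = -103 + 174*S)
22111 - N(209/(-149), -26) = 22111 - (-103 + 174*(209/(-149))) = 22111 - (-103 + 174*(209*(-1/149))) = 22111 - (-103 + 174*(-209/149)) = 22111 - (-103 - 36366/149) = 22111 - 1*(-51713/149) = 22111 + 51713/149 = 3346252/149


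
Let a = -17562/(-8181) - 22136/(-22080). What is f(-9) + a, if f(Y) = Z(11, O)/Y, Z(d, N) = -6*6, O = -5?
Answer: 17936243/2508840 ≈ 7.1492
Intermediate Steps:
Z(d, N) = -36
a = 7900883/2508840 (a = -17562*(-1/8181) - 22136*(-1/22080) = 5854/2727 + 2767/2760 = 7900883/2508840 ≈ 3.1492)
f(Y) = -36/Y
f(-9) + a = -36/(-9) + 7900883/2508840 = -36*(-⅑) + 7900883/2508840 = 4 + 7900883/2508840 = 17936243/2508840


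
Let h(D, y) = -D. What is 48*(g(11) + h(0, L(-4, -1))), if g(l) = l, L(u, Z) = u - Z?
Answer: 528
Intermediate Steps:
48*(g(11) + h(0, L(-4, -1))) = 48*(11 - 1*0) = 48*(11 + 0) = 48*11 = 528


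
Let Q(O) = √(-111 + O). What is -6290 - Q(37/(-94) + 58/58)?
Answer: -6290 - 3*I*√108382/94 ≈ -6290.0 - 10.507*I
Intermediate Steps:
-6290 - Q(37/(-94) + 58/58) = -6290 - √(-111 + (37/(-94) + 58/58)) = -6290 - √(-111 + (37*(-1/94) + 58*(1/58))) = -6290 - √(-111 + (-37/94 + 1)) = -6290 - √(-111 + 57/94) = -6290 - √(-10377/94) = -6290 - 3*I*√108382/94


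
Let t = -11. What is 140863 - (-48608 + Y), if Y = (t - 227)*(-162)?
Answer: 150915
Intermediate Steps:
Y = 38556 (Y = (-11 - 227)*(-162) = -238*(-162) = 38556)
140863 - (-48608 + Y) = 140863 - (-48608 + 38556) = 140863 - 1*(-10052) = 140863 + 10052 = 150915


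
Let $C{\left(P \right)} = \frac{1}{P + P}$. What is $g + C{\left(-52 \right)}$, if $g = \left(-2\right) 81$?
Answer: $- \frac{16849}{104} \approx -162.01$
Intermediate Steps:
$C{\left(P \right)} = \frac{1}{2 P}$
$g = -162$
$g + C{\left(-52 \right)} = -162 + \frac{1}{2 \left(-52\right)} = -162 + \frac{1}{2} \left(- \frac{1}{52}\right) = -162 - \frac{1}{104} = - \frac{16849}{104}$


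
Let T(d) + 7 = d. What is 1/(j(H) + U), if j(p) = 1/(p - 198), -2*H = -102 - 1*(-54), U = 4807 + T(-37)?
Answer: 174/828761 ≈ 0.00020995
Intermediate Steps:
T(d) = -7 + d
U = 4763 (U = 4807 + (-7 - 37) = 4807 - 44 = 4763)
H = 24 (H = -(-102 - 1*(-54))/2 = -(-102 + 54)/2 = -½*(-48) = 24)
j(p) = 1/(-198 + p)
1/(j(H) + U) = 1/(1/(-198 + 24) + 4763) = 1/(1/(-174) + 4763) = 1/(-1/174 + 4763) = 1/(828761/174) = 174/828761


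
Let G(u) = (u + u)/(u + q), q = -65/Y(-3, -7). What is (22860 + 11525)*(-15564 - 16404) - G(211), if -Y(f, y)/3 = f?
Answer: -1007984448459/917 ≈ -1.0992e+9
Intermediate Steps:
Y(f, y) = -3*f
q = -65/9 (q = -65/((-3*(-3))) = -65/9 ≈ -7.2222)
G(u) = 2*u/(-65/9 + u) (G(u) = (u + u)/(u - 65/9) = (2*u)/(-65/9 + u) = 2*u/(-65/9 + u))
(22860 + 11525)*(-15564 - 16404) - G(211) = (22860 + 11525)*(-15564 - 16404) - 18*211/(-65 + 9*211) = 34385*(-31968) - 18*211/(-65 + 1899) = -1099219680 - 18*211/1834 = -1099219680 - 1*1899/917 = -1099219680 - 1899/917 = -1007984448459/917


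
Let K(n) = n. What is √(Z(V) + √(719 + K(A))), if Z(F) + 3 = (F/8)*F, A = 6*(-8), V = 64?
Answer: √(509 + √671) ≈ 23.128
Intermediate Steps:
A = -48
Z(F) = -3 + F²/8 (Z(F) = -3 + (F/8)*F = -3 + F²/8)
√(Z(V) + √(719 + K(A))) = √((-3 + (⅛)*64²) + √(719 - 48)) = √((-3 + (⅛)*4096) + √671) = √((-3 + 512) + √671) = √(509 + √671)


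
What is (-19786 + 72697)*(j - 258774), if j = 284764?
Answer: 1375156890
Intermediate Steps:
(-19786 + 72697)*(j - 258774) = (-19786 + 72697)*(284764 - 258774) = 52911*25990 = 1375156890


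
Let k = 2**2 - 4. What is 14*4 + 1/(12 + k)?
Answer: 673/12 ≈ 56.083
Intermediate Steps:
k = 0 (k = 4 - 4 = 0)
14*4 + 1/(12 + k) = 14*4 + 1/(12 + 0) = 56 + 1/12 = 673/12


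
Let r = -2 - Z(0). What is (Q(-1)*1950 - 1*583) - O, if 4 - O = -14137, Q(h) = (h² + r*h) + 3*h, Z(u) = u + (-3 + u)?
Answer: -20574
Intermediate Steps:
Z(u) = -3 + 2*u
r = 1 (r = -2 - (-3 + 2*0) = -2 - (-3 + 0) = -2 - 1*(-3) = -2 + 3 = 1)
Q(h) = h² + 4*h (Q(h) = (h² + 1*h) + 3*h = (h² + h) + 3*h = (h + h²) + 3*h = h² + 4*h)
O = 14141 (O = 4 - 1*(-14137) = 4 + 14137 = 14141)
(Q(-1)*1950 - 1*583) - O = (-(4 - 1)*1950 - 1*583) - 1*14141 = (-1*3*1950 - 583) - 14141 = (-3*1950 - 583) - 14141 = (-5850 - 583) - 14141 = -6433 - 14141 = -20574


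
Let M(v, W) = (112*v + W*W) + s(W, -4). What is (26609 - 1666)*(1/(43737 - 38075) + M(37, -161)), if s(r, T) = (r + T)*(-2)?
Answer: 4292602775013/5662 ≈ 7.5814e+8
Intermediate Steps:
s(r, T) = -2*T - 2*r (s(r, T) = (T + r)*(-2) = -2*T - 2*r)
M(v, W) = 8 + W**2 - 2*W + 112*v (M(v, W) = (112*v + W*W) + (-2*(-4) - 2*W) = (112*v + W**2) + (8 - 2*W) = (W**2 + 112*v) + (8 - 2*W) = 8 + W**2 - 2*W + 112*v)
(26609 - 1666)*(1/(43737 - 38075) + M(37, -161)) = (26609 - 1666)*(1/(43737 - 38075) + (8 + (-161)**2 - 2*(-161) + 112*37)) = 24943*(1/5662 + (8 + 25921 + 322 + 4144)) = 24943*(1/5662 + 30395) = 24943*(172096491/5662) = 4292602775013/5662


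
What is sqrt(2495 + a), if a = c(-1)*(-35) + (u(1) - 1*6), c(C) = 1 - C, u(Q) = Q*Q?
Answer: 22*sqrt(5) ≈ 49.193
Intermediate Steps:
u(Q) = Q**2
a = -75 (a = (1 - 1*(-1))*(-35) + (1**2 - 1*6) = (1 + 1)*(-35) + (1 - 6) = 2*(-35) - 5 = -70 - 5 = -75)
sqrt(2495 + a) = sqrt(2495 - 75) = sqrt(2420) = 22*sqrt(5)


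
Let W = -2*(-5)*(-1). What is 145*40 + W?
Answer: 5790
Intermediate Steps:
W = -10 (W = 10*(-1) = -10)
145*40 + W = 145*40 - 10 = 5800 - 10 = 5790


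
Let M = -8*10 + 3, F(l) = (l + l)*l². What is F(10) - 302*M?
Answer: 25254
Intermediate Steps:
F(l) = 2*l³ (F(l) = (2*l)*l² = 2*l³)
M = -77 (M = -80 + 3 = -77)
F(10) - 302*M = 2*10³ - 302*(-77) = 2*1000 + 23254 = 2000 + 23254 = 25254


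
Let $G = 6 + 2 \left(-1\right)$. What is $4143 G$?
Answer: $16572$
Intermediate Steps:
$G = 4$ ($G = 6 - 2 = 4$)
$4143 G = 4143 \cdot 4 = 16572$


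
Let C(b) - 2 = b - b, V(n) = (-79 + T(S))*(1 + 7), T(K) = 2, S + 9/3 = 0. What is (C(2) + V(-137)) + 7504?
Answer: 6890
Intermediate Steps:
S = -3 (S = -3 + 0 = -3)
V(n) = -616 (V(n) = (-79 + 2)*(1 + 7) = -77*8 = -616)
C(b) = 2 (C(b) = 2 + (b - b) = 2 + 0 = 2)
(C(2) + V(-137)) + 7504 = (2 - 616) + 7504 = -614 + 7504 = 6890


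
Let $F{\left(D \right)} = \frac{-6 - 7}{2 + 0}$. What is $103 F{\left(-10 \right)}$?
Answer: $- \frac{1339}{2} \approx -669.5$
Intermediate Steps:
$F{\left(D \right)} = - \frac{13}{2}$
$103 F{\left(-10 \right)} = 103 \left(- \frac{13}{2}\right) = - \frac{1339}{2}$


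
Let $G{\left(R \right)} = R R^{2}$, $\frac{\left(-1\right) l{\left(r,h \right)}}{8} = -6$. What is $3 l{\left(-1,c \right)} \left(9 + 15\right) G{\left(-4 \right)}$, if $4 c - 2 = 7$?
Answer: $-221184$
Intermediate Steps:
$c = \frac{9}{4}$ ($c = \frac{1}{2} + \frac{1}{4} \cdot 7 = \frac{1}{2} + \frac{7}{4} = \frac{9}{4} \approx 2.25$)
$l{\left(r,h \right)} = 48$ ($l{\left(r,h \right)} = \left(-8\right) \left(-6\right) = 48$)
$G{\left(R \right)} = R^{3}$
$3 l{\left(-1,c \right)} \left(9 + 15\right) G{\left(-4 \right)} = 3 \cdot 48 \left(9 + 15\right) \left(-4\right)^{3} = 3 \cdot 48 \cdot 24 \left(-64\right) = 3 \cdot 1152 \left(-64\right) = 3 \left(-73728\right) = -221184$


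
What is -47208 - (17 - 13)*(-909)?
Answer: -43572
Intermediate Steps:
-47208 - (17 - 13)*(-909) = -47208 - 4*(-909) = -47208 - 1*(-3636) = -47208 + 3636 = -43572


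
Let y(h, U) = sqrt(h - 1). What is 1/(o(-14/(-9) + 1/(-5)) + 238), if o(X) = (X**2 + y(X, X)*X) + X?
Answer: 61815150/14909219371 - 370575*sqrt(5)/59636877484 ≈ 0.0041322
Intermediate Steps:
y(h, U) = sqrt(-1 + h)
o(X) = X + X**2 + X*sqrt(-1 + X) (o(X) = (X**2 + sqrt(-1 + X)*X) + X = (X**2 + X*sqrt(-1 + X)) + X = X + X**2 + X*sqrt(-1 + X))
1/(o(-14/(-9) + 1/(-5)) + 238) = 1/((-14/(-9) + 1/(-5))*(1 + (-14/(-9) + 1/(-5)) + sqrt(-1 + (-14/(-9) + 1/(-5)))) + 238) = 1/((-14*(-1/9) + 1*(-1/5))*(1 + (-14*(-1/9) + 1*(-1/5)) + sqrt(-1 + (-14*(-1/9) + 1*(-1/5)))) + 238) = 1/((14/9 - 1/5)*(1 + (14/9 - 1/5) + sqrt(-1 + (14/9 - 1/5))) + 238) = 1/(61*(1 + 61/45 + sqrt(-1 + 61/45))/45 + 238) = 1/(61*(1 + 61/45 + sqrt(16/45))/45 + 238) = 1/(61*(1 + 61/45 + 4*sqrt(5)/15)/45 + 238) = 1/(61*(106/45 + 4*sqrt(5)/15)/45 + 238) = 1/((6466/2025 + 244*sqrt(5)/675) + 238) = 1/(488416/2025 + 244*sqrt(5)/675)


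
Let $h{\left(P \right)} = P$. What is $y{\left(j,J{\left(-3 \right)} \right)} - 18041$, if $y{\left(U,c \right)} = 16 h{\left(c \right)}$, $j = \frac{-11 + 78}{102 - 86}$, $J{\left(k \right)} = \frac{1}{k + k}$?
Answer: $- \frac{54131}{3} \approx -18044.0$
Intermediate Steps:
$J{\left(k \right)} = \frac{1}{2 k}$
$j = \frac{67}{16} \approx 4.1875$
$y{\left(U,c \right)} = 16 c$
$y{\left(j,J{\left(-3 \right)} \right)} - 18041 = 16 \frac{1}{2 \left(-3\right)} - 18041 = 16 \cdot \frac{1}{2} \left(- \frac{1}{3}\right) - 18041 = 16 \left(- \frac{1}{6}\right) - 18041 = - \frac{8}{3} - 18041 = - \frac{54131}{3}$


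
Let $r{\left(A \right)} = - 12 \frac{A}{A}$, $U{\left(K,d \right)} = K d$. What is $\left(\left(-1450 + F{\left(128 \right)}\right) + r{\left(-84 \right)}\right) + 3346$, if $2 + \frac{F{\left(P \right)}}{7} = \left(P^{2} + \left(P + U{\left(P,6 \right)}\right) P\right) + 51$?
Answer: $919731$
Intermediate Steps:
$F{\left(P \right)} = 343 + 56 P^{2}$ ($F{\left(P \right)} = -14 + 7 \left(\left(P^{2} + \left(P + P 6\right) P\right) + 51\right) = -14 + 7 \left(\left(P^{2} + \left(P + 6 P\right) P\right) + 51\right) = -14 + 7 \left(\left(P^{2} + 7 P P\right) + 51\right) = -14 + 7 \left(\left(P^{2} + 7 P^{2}\right) + 51\right) = -14 + 7 \left(8 P^{2} + 51\right) = -14 + 7 \left(51 + 8 P^{2}\right) = -14 + \left(357 + 56 P^{2}\right) = 343 + 56 P^{2}$)
$r{\left(A \right)} = -12$ ($r{\left(A \right)} = \left(-12\right) 1 = -12$)
$\left(\left(-1450 + F{\left(128 \right)}\right) + r{\left(-84 \right)}\right) + 3346 = \left(\left(-1450 + \left(343 + 56 \cdot 128^{2}\right)\right) - 12\right) + 3346 = \left(\left(-1450 + \left(343 + 56 \cdot 16384\right)\right) - 12\right) + 3346 = \left(\left(-1450 + \left(343 + 917504\right)\right) - 12\right) + 3346 = \left(\left(-1450 + 917847\right) - 12\right) + 3346 = \left(916397 - 12\right) + 3346 = 916385 + 3346 = 919731$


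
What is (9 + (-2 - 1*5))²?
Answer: 4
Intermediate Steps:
(9 + (-2 - 1*5))² = (9 + (-2 - 5))² = (9 - 7)² = 2² = 4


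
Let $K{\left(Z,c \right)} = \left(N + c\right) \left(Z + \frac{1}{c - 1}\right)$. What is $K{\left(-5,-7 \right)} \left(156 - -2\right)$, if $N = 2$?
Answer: $\frac{16195}{4} \approx 4048.8$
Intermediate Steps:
$K{\left(Z,c \right)} = \left(2 + c\right) \left(Z + \frac{1}{-1 + c}\right)$ ($K{\left(Z,c \right)} = \left(2 + c\right) \left(Z + \frac{1}{c - 1}\right) = \left(2 + c\right) \left(Z + \frac{1}{-1 + c}\right)$)
$K{\left(-5,-7 \right)} \left(156 - -2\right) = \frac{2 - 7 - -10 - -35 - 5 \left(-7\right)^{2}}{-1 - 7} \left(156 - -2\right) = \frac{2 - 7 + 10 + 35 - 245}{-8} \left(156 + \left(-2 + 4\right)\right) = - \frac{2 - 7 + 10 + 35 - 245}{8} \left(156 + 2\right) = \left(- \frac{1}{8}\right) \left(-205\right) 158 = \frac{205}{8} \cdot 158 = \frac{16195}{4}$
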